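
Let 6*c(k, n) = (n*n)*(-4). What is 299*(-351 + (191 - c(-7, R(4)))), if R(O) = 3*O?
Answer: -19136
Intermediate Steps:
c(k, n) = -2*n**2/3 (c(k, n) = ((n*n)*(-4))/6 = (n**2*(-4))/6 = (-4*n**2)/6 = -2*n**2/3)
299*(-351 + (191 - c(-7, R(4)))) = 299*(-351 + (191 - (-2)*(3*4)**2/3)) = 299*(-351 + (191 - (-2)*12**2/3)) = 299*(-351 + (191 - (-2)*144/3)) = 299*(-351 + (191 - 1*(-96))) = 299*(-351 + (191 + 96)) = 299*(-351 + 287) = 299*(-64) = -19136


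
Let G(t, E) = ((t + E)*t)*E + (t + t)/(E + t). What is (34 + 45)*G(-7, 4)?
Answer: 21014/3 ≈ 7004.7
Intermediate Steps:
G(t, E) = 2*t/(E + t) + E*t*(E + t) (G(t, E) = ((E + t)*t)*E + (2*t)/(E + t) = (t*(E + t))*E + 2*t/(E + t) = E*t*(E + t) + 2*t/(E + t) = 2*t/(E + t) + E*t*(E + t))
(34 + 45)*G(-7, 4) = (34 + 45)*(-7*(2 + 4*(4 - 7)**2)/(4 - 7)) = 79*(-7*(2 + 4*(-3)**2)/(-3)) = 79*(-7*(-1/3)*(2 + 4*9)) = 79*(-7*(-1/3)*(2 + 36)) = 79*(-7*(-1/3)*38) = 79*(266/3) = 21014/3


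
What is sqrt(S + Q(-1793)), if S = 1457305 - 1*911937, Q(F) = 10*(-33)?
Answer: sqrt(545038) ≈ 738.27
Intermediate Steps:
Q(F) = -330
S = 545368 (S = 1457305 - 911937 = 545368)
sqrt(S + Q(-1793)) = sqrt(545368 - 330) = sqrt(545038)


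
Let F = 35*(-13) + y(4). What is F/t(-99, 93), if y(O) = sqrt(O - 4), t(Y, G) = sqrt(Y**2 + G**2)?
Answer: -91*sqrt(82)/246 ≈ -3.3498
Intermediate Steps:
t(Y, G) = sqrt(G**2 + Y**2)
y(O) = sqrt(-4 + O)
F = -455 (F = 35*(-13) + sqrt(-4 + 4) = -455 + sqrt(0) = -455 + 0 = -455)
F/t(-99, 93) = -455/sqrt(93**2 + (-99)**2) = -455/sqrt(8649 + 9801) = -455*sqrt(82)/1230 = -91*sqrt(82)/246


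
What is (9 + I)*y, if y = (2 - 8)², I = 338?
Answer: 12492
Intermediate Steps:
y = 36 (y = (-6)² = 36)
(9 + I)*y = (9 + 338)*36 = 347*36 = 12492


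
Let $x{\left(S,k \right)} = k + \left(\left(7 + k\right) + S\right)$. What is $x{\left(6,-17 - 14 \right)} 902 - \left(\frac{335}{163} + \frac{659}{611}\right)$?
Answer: $- \frac{4402123516}{99593} \approx -44201.0$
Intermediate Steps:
$x{\left(S,k \right)} = 7 + S + 2 k$ ($x{\left(S,k \right)} = k + \left(7 + S + k\right) = 7 + S + 2 k$)
$x{\left(6,-17 - 14 \right)} 902 - \left(\frac{335}{163} + \frac{659}{611}\right) = \left(7 + 6 + 2 \left(-17 - 14\right)\right) 902 - \left(\frac{335}{163} + \frac{659}{611}\right) = \left(7 + 6 + 2 \left(-31\right)\right) 902 - \frac{312102}{99593} = \left(7 + 6 - 62\right) 902 - \frac{312102}{99593} = \left(-49\right) 902 - \frac{312102}{99593} = -44198 - \frac{312102}{99593} = - \frac{4402123516}{99593}$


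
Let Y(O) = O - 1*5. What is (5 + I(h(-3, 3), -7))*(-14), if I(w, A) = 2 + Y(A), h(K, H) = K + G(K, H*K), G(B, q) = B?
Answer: 70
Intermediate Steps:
Y(O) = -5 + O (Y(O) = O - 5 = -5 + O)
h(K, H) = 2*K (h(K, H) = K + K = 2*K)
I(w, A) = -3 + A (I(w, A) = 2 + (-5 + A) = -3 + A)
(5 + I(h(-3, 3), -7))*(-14) = (5 + (-3 - 7))*(-14) = (5 - 10)*(-14) = -5*(-14) = 70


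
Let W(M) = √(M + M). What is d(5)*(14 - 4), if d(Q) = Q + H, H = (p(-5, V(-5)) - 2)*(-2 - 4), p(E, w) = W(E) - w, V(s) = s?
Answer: -130 - 60*I*√10 ≈ -130.0 - 189.74*I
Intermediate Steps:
W(M) = √2*√M (W(M) = √(2*M) = √2*√M)
p(E, w) = -w + √2*√E (p(E, w) = √2*√E - w = -w + √2*√E)
H = -18 - 6*I*√10 (H = ((-1*(-5) + √2*√(-5)) - 2)*(-2 - 4) = ((5 + √2*(I*√5)) - 2)*(-6) = ((5 + I*√10) - 2)*(-6) = (3 + I*√10)*(-6) = -18 - 6*I*√10 ≈ -18.0 - 18.974*I)
d(Q) = -18 + Q - 6*I*√10 (d(Q) = Q + (-18 - 6*I*√10) = -18 + Q - 6*I*√10)
d(5)*(14 - 4) = (-18 + 5 - 6*I*√10)*(14 - 4) = (-13 - 6*I*√10)*10 = -130 - 60*I*√10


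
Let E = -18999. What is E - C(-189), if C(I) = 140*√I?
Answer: -18999 - 420*I*√21 ≈ -18999.0 - 1924.7*I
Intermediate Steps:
E - C(-189) = -18999 - 140*√(-189) = -18999 - 140*3*I*√21 = -18999 - 420*I*√21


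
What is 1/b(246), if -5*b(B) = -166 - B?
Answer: 5/412 ≈ 0.012136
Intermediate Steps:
b(B) = 166/5 + B/5 (b(B) = -(-166 - B)/5 = 166/5 + B/5)
1/b(246) = 1/(166/5 + (⅕)*246) = 1/(166/5 + 246/5) = 1/(412/5) = 5/412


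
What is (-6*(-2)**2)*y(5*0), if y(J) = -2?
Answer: 48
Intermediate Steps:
(-6*(-2)**2)*y(5*0) = -6*(-2)**2*(-2) = -6*4*(-2) = -24*(-2) = 48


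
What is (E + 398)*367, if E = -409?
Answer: -4037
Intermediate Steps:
(E + 398)*367 = (-409 + 398)*367 = -11*367 = -4037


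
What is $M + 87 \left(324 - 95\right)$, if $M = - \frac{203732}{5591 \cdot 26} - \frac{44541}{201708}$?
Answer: $\frac{2496258030273}{125305492} \approx 19921.0$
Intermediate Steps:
$M = - \frac{203286843}{125305492}$ ($M = - \frac{203732}{145366} - \frac{4949}{22412} = \left(-203732\right) \frac{1}{145366} - \frac{4949}{22412} = - \frac{101866}{72683} - \frac{4949}{22412} = - \frac{203286843}{125305492} \approx -1.6223$)
$M + 87 \left(324 - 95\right) = - \frac{203286843}{125305492} + 87 \left(324 - 95\right) = - \frac{203286843}{125305492} + 87 \cdot 229 = - \frac{203286843}{125305492} + 19923 = \frac{2496258030273}{125305492}$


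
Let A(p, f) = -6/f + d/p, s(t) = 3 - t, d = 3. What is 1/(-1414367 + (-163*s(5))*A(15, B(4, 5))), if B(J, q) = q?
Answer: -1/1414693 ≈ -7.0687e-7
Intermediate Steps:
A(p, f) = -6/f + 3/p
1/(-1414367 + (-163*s(5))*A(15, B(4, 5))) = 1/(-1414367 + (-163*(3 - 1*5))*(-6/5 + 3/15)) = 1/(-1414367 + (-163*(3 - 5))*(-6*⅕ + 3*(1/15))) = 1/(-1414367 + (-163*(-2))*(-6/5 + ⅕)) = 1/(-1414367 + 326*(-1)) = 1/(-1414367 - 326) = 1/(-1414693) = -1/1414693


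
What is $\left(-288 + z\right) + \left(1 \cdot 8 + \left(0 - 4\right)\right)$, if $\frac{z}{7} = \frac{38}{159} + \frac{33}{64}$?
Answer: $- \frac{2836231}{10176} \approx -278.72$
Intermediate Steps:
$z = \frac{53753}{10176}$ ($z = 7 \left(\frac{38}{159} + \frac{33}{64}\right) = 7 \cdot \frac{7679}{10176} = \frac{53753}{10176} \approx 5.2823$)
$\left(-288 + z\right) + \left(1 \cdot 8 + \left(0 - 4\right)\right) = \left(-288 + \frac{53753}{10176}\right) + \left(1 \cdot 8 + \left(0 - 4\right)\right) = - \frac{2876935}{10176} + \left(8 + \left(0 - 4\right)\right) = - \frac{2876935}{10176} + \left(8 - 4\right) = - \frac{2876935}{10176} + 4 = - \frac{2836231}{10176}$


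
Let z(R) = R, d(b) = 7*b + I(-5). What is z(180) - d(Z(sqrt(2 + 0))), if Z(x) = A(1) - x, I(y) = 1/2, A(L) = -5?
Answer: 429/2 + 7*sqrt(2) ≈ 224.40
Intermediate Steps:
I(y) = 1/2
Z(x) = -5 - x
d(b) = 1/2 + 7*b (d(b) = 7*b + 1/2 = 1/2 + 7*b)
z(180) - d(Z(sqrt(2 + 0))) = 180 - (1/2 + 7*(-5 - sqrt(2 + 0))) = 180 - (1/2 + 7*(-5 - sqrt(2))) = 180 - (1/2 + (-35 - 7*sqrt(2))) = 180 - (-69/2 - 7*sqrt(2)) = 180 + (69/2 + 7*sqrt(2)) = 429/2 + 7*sqrt(2)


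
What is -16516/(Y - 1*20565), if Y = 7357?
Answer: 4129/3302 ≈ 1.2505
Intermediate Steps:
-16516/(Y - 1*20565) = -16516/(7357 - 1*20565) = -16516/(7357 - 20565) = -16516/(-13208) = -16516*(-1/13208) = 4129/3302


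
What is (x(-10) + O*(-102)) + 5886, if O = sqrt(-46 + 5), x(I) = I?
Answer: 5876 - 102*I*sqrt(41) ≈ 5876.0 - 653.12*I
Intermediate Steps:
O = I*sqrt(41) (O = sqrt(-41) = I*sqrt(41) ≈ 6.4031*I)
(x(-10) + O*(-102)) + 5886 = (-10 + (I*sqrt(41))*(-102)) + 5886 = (-10 - 102*I*sqrt(41)) + 5886 = 5876 - 102*I*sqrt(41)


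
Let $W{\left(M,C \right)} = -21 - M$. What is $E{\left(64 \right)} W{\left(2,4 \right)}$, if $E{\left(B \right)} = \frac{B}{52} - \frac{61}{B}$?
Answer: $- \frac{5313}{832} \approx -6.3858$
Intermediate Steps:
$E{\left(B \right)} = - \frac{61}{B} + \frac{B}{52}$ ($E{\left(B \right)} = B \frac{1}{52} - \frac{61}{B} = \frac{B}{52} - \frac{61}{B} = - \frac{61}{B} + \frac{B}{52}$)
$E{\left(64 \right)} W{\left(2,4 \right)} = \left(- \frac{61}{64} + \frac{1}{52} \cdot 64\right) \left(-21 - 2\right) = \left(\left(-61\right) \frac{1}{64} + \frac{16}{13}\right) \left(-21 - 2\right) = \left(- \frac{61}{64} + \frac{16}{13}\right) \left(-23\right) = \frac{231}{832} \left(-23\right) = - \frac{5313}{832}$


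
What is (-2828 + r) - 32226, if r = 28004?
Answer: -7050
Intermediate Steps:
(-2828 + r) - 32226 = (-2828 + 28004) - 32226 = 25176 - 32226 = -7050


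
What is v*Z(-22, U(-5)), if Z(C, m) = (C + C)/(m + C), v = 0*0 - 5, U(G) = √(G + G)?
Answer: -2420/247 - 110*I*√10/247 ≈ -9.7976 - 1.4083*I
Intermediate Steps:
U(G) = √2*√G (U(G) = √(2*G) = √2*√G)
v = -5 (v = 0 - 5 = -5)
Z(C, m) = 2*C/(C + m) (Z(C, m) = (2*C)/(C + m) = 2*C/(C + m))
v*Z(-22, U(-5)) = -10*(-22)/(-22 + √2*√(-5)) = -10*(-22)/(-22 + √2*(I*√5)) = -10*(-22)/(-22 + I*√10) = -(-220)/(-22 + I*√10) = 220/(-22 + I*√10)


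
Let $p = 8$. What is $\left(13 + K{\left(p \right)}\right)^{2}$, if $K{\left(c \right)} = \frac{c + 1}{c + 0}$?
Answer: $\frac{12769}{64} \approx 199.52$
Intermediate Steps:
$K{\left(c \right)} = \frac{1 + c}{c}$
$\left(13 + K{\left(p \right)}\right)^{2} = \left(13 + \frac{1 + 8}{8}\right)^{2} = \left(13 + \frac{1}{8} \cdot 9\right)^{2} = \left(13 + \frac{9}{8}\right)^{2} = \left(\frac{113}{8}\right)^{2} = \frac{12769}{64}$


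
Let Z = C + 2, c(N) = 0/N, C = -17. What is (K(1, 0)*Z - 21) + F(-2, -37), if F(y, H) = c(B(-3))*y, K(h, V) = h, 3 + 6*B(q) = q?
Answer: -36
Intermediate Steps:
B(q) = -½ + q/6
c(N) = 0
F(y, H) = 0 (F(y, H) = 0*y = 0)
Z = -15 (Z = -17 + 2 = -15)
(K(1, 0)*Z - 21) + F(-2, -37) = (1*(-15) - 21) + 0 = (-15 - 21) + 0 = -36 + 0 = -36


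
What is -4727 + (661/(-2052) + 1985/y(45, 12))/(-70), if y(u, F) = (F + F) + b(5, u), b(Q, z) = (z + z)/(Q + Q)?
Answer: -7470199549/1580040 ≈ -4727.9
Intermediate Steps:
b(Q, z) = z/Q (b(Q, z) = (2*z)/((2*Q)) = (2*z)*(1/(2*Q)) = z/Q)
y(u, F) = 2*F + u/5 (y(u, F) = (F + F) + u/5 = 2*F + u*(1/5) = 2*F + u/5)
-4727 + (661/(-2052) + 1985/y(45, 12))/(-70) = -4727 + (661/(-2052) + 1985/(2*12 + (1/5)*45))/(-70) = -4727 + (661*(-1/2052) + 1985/(24 + 9))*(-1/70) = -4727 + (-661/2052 + 1985/33)*(-1/70) = -4727 + (1350469/22572)*(-1/70) = -4727 - 1350469/1580040 = -7470199549/1580040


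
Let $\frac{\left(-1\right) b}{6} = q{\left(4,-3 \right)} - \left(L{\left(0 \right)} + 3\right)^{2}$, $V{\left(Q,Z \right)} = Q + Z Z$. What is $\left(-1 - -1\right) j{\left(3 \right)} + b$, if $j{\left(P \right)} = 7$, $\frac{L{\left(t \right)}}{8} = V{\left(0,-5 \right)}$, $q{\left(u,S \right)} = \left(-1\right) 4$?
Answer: $247278$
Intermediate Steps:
$q{\left(u,S \right)} = -4$
$V{\left(Q,Z \right)} = Q + Z^{2}$
$L{\left(t \right)} = 200$ ($L{\left(t \right)} = 8 \left(0 + \left(-5\right)^{2}\right) = 8 \left(0 + 25\right) = 8 \cdot 25 = 200$)
$b = 247278$ ($b = - 6 \left(-4 - \left(200 + 3\right)^{2}\right) = - 6 \left(-4 - 203^{2}\right) = - 6 \left(-4 - 41209\right) = \left(-6\right) \left(-41213\right) = 247278$)
$\left(-1 - -1\right) j{\left(3 \right)} + b = \left(-1 - -1\right) 7 + 247278 = \left(-1 + 1\right) 7 + 247278 = 0 \cdot 7 + 247278 = 0 + 247278 = 247278$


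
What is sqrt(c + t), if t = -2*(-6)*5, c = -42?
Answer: 3*sqrt(2) ≈ 4.2426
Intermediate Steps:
t = 60 (t = 12*5 = 60)
sqrt(c + t) = sqrt(-42 + 60) = sqrt(18) = 3*sqrt(2)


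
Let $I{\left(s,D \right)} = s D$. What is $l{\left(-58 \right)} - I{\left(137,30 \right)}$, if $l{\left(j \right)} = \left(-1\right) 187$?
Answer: $-4297$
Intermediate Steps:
$l{\left(j \right)} = -187$
$I{\left(s,D \right)} = D s$
$l{\left(-58 \right)} - I{\left(137,30 \right)} = -187 - 30 \cdot 137 = -187 - 4110 = -4297$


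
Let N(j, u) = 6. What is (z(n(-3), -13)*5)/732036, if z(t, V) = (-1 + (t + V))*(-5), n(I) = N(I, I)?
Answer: 50/183009 ≈ 0.00027321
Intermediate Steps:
n(I) = 6
z(t, V) = 5 - 5*V - 5*t (z(t, V) = (-1 + (V + t))*(-5) = (-1 + V + t)*(-5) = 5 - 5*V - 5*t)
(z(n(-3), -13)*5)/732036 = ((5 - 5*(-13) - 5*6)*5)/732036 = ((5 + 65 - 30)*5)*(1/732036) = (40*5)*(1/732036) = 200*(1/732036) = 50/183009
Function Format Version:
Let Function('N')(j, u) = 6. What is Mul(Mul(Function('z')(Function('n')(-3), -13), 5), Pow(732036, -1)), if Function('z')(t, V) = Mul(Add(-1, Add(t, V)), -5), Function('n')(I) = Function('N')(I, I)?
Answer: Rational(50, 183009) ≈ 0.00027321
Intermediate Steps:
Function('n')(I) = 6
Function('z')(t, V) = Add(5, Mul(-5, V), Mul(-5, t)) (Function('z')(t, V) = Mul(Add(-1, Add(V, t)), -5) = Mul(Add(-1, V, t), -5) = Add(5, Mul(-5, V), Mul(-5, t)))
Mul(Mul(Function('z')(Function('n')(-3), -13), 5), Pow(732036, -1)) = Mul(Mul(Add(5, Mul(-5, -13), Mul(-5, 6)), 5), Pow(732036, -1)) = Mul(Mul(Add(5, 65, -30), 5), Rational(1, 732036)) = Mul(Mul(40, 5), Rational(1, 732036)) = Mul(200, Rational(1, 732036)) = Rational(50, 183009)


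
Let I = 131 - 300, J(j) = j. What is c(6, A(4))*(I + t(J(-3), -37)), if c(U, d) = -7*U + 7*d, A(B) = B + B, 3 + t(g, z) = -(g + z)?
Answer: -1848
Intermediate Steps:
I = -169
t(g, z) = -3 - g - z (t(g, z) = -3 - (g + z) = -3 + (-g - z) = -3 - g - z)
A(B) = 2*B
c(6, A(4))*(I + t(J(-3), -37)) = (-7*6 + 7*(2*4))*(-169 + (-3 - 1*(-3) - 1*(-37))) = (-42 + 7*8)*(-169 + (-3 + 3 + 37)) = (-42 + 56)*(-169 + 37) = 14*(-132) = -1848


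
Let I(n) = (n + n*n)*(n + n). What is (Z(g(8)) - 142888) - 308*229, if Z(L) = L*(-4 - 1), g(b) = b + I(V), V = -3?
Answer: -213280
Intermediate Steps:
I(n) = 2*n*(n + n**2) (I(n) = (n + n**2)*(2*n) = 2*n*(n + n**2))
g(b) = -36 + b (g(b) = b + 2*(-3)**2*(1 - 3) = b + 2*9*(-2) = b - 36 = -36 + b)
Z(L) = -5*L (Z(L) = L*(-5) = -5*L)
(Z(g(8)) - 142888) - 308*229 = (-5*(-36 + 8) - 142888) - 308*229 = (-5*(-28) - 142888) - 70532 = (140 - 142888) - 70532 = -142748 - 70532 = -213280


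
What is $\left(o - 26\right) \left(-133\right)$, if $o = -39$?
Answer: $8645$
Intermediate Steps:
$\left(o - 26\right) \left(-133\right) = \left(-39 - 26\right) \left(-133\right) = \left(-65\right) \left(-133\right) = 8645$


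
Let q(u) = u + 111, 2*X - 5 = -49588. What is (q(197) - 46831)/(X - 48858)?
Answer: 93046/147299 ≈ 0.63168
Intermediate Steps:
X = -49583/2 (X = 5/2 + (½)*(-49588) = 5/2 - 24794 = -49583/2 ≈ -24792.)
q(u) = 111 + u
(q(197) - 46831)/(X - 48858) = ((111 + 197) - 46831)/(-49583/2 - 48858) = (308 - 46831)/(-147299/2) = -46523*(-2/147299) = 93046/147299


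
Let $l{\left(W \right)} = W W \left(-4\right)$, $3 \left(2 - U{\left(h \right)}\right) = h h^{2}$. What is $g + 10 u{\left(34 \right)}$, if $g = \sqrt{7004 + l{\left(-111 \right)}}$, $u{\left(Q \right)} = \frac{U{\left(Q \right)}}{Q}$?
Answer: $- \frac{196490}{51} + 2 i \sqrt{10570} \approx -3852.7 + 205.62 i$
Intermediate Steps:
$U{\left(h \right)} = 2 - \frac{h^{3}}{3}$ ($U{\left(h \right)} = 2 - \frac{h h^{2}}{3} = 2 - \frac{h^{3}}{3}$)
$l{\left(W \right)} = - 4 W^{2}$ ($l{\left(W \right)} = W^{2} \left(-4\right) = - 4 W^{2}$)
$u{\left(Q \right)} = \frac{2 - \frac{Q^{3}}{3}}{Q}$
$g = 2 i \sqrt{10570}$ ($g = \sqrt{7004 - 4 \left(-111\right)^{2}} = \sqrt{7004 - 49284} = \sqrt{-42280} = 2 i \sqrt{10570} \approx 205.62 i$)
$g + 10 u{\left(34 \right)} = 2 i \sqrt{10570} + 10 \frac{6 - 34^{3}}{3 \cdot 34} = 2 i \sqrt{10570} + 10 \cdot \frac{1}{3} \cdot \frac{1}{34} \left(6 - 39304\right) = 2 i \sqrt{10570} + 10 \cdot \frac{1}{3} \cdot \frac{1}{34} \left(-39298\right) = 2 i \sqrt{10570} + 10 \left(- \frac{19649}{51}\right) = 2 i \sqrt{10570} - \frac{196490}{51} = - \frac{196490}{51} + 2 i \sqrt{10570}$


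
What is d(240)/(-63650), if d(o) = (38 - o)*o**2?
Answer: 232704/1273 ≈ 182.80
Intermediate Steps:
d(o) = o**2*(38 - o)
d(240)/(-63650) = (240**2*(38 - 1*240))/(-63650) = (57600*(38 - 240))*(-1/63650) = (57600*(-202))*(-1/63650) = -11635200*(-1/63650) = 232704/1273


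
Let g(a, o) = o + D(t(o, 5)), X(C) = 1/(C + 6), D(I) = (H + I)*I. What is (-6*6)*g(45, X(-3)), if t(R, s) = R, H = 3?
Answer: -52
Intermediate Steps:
D(I) = I*(3 + I) (D(I) = (3 + I)*I = I*(3 + I))
X(C) = 1/(6 + C)
g(a, o) = o + o*(3 + o)
(-6*6)*g(45, X(-3)) = (-6*6)*((4 + 1/(6 - 3))/(6 - 3)) = -36*(4 + 1/3)/3 = -12*(4 + ⅓) = -12*13/3 = -36*13/9 = -52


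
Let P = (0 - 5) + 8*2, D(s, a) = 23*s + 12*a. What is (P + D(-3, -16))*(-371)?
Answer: 92750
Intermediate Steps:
D(s, a) = 12*a + 23*s
P = 11 (P = -5 + 16 = 11)
(P + D(-3, -16))*(-371) = (11 + (12*(-16) + 23*(-3)))*(-371) = (11 + (-192 - 69))*(-371) = (11 - 261)*(-371) = -250*(-371) = 92750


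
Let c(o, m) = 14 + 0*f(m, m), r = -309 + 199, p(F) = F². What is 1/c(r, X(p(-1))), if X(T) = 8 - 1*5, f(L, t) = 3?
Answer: 1/14 ≈ 0.071429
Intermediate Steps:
r = -110
X(T) = 3 (X(T) = 8 - 5 = 3)
c(o, m) = 14 (c(o, m) = 14 + 0*3 = 14 + 0 = 14)
1/c(r, X(p(-1))) = 1/14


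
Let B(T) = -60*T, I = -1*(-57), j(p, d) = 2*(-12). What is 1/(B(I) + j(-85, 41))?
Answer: -1/3444 ≈ -0.00029036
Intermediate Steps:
j(p, d) = -24
I = 57
1/(B(I) + j(-85, 41)) = 1/(-60*57 - 24) = 1/(-3420 - 24) = 1/(-3444) = -1/3444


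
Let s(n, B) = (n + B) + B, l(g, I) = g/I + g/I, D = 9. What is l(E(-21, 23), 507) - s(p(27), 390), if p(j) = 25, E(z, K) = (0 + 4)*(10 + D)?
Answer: -407983/507 ≈ -804.70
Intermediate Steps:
E(z, K) = 76 (E(z, K) = (0 + 4)*(10 + 9) = 4*19 = 76)
l(g, I) = 2*g/I
s(n, B) = n + 2*B (s(n, B) = (B + n) + B = n + 2*B)
l(E(-21, 23), 507) - s(p(27), 390) = 2*76/507 - (25 + 2*390) = 2*76*(1/507) - (25 + 780) = 152/507 - 1*805 = 152/507 - 805 = -407983/507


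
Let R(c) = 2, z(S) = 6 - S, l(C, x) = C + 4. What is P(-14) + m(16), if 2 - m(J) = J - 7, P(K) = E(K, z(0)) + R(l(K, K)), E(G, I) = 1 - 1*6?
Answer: -10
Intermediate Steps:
l(C, x) = 4 + C
E(G, I) = -5 (E(G, I) = 1 - 6 = -5)
P(K) = -3 (P(K) = -5 + 2 = -3)
m(J) = 9 - J (m(J) = 2 - (J - 7) = 2 - (-7 + J) = 2 + (7 - J) = 9 - J)
P(-14) + m(16) = -3 + (9 - 1*16) = -3 + (9 - 16) = -3 - 7 = -10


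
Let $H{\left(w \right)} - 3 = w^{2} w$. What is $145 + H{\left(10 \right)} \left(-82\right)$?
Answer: $-82101$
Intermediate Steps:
$H{\left(w \right)} = 3 + w^{3}$ ($H{\left(w \right)} = 3 + w^{2} w = 3 + w^{3}$)
$145 + H{\left(10 \right)} \left(-82\right) = 145 + \left(3 + 10^{3}\right) \left(-82\right) = 145 + \left(3 + 1000\right) \left(-82\right) = 145 + 1003 \left(-82\right) = 145 - 82246 = -82101$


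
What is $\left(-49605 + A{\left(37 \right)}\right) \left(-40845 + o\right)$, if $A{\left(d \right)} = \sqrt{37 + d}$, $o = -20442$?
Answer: $3040141635 - 61287 \sqrt{74} \approx 3.0396 \cdot 10^{9}$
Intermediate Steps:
$\left(-49605 + A{\left(37 \right)}\right) \left(-40845 + o\right) = \left(-49605 + \sqrt{37 + 37}\right) \left(-40845 - 20442\right) = \left(-49605 + \sqrt{74}\right) \left(-61287\right) = 3040141635 - 61287 \sqrt{74}$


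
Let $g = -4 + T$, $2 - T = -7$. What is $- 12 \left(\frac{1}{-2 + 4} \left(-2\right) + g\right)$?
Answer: $-48$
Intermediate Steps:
$T = 9$ ($T = 2 - -7 = 2 + 7 = 9$)
$g = 5$ ($g = -4 + 9 = 5$)
$- 12 \left(\frac{1}{-2 + 4} \left(-2\right) + g\right) = - 12 \left(\frac{1}{-2 + 4} \left(-2\right) + 5\right) = - 12 \left(\frac{1}{2} \left(-2\right) + 5\right) = - 12 \left(-1 + 5\right) = \left(-12\right) 4 = -48$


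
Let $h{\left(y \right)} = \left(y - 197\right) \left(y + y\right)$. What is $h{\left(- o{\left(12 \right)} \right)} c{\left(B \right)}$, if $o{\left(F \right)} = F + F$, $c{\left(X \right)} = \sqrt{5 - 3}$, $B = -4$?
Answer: $10608 \sqrt{2} \approx 15002.0$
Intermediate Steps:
$c{\left(X \right)} = \sqrt{2}$
$o{\left(F \right)} = 2 F$
$h{\left(y \right)} = 2 y \left(-197 + y\right)$ ($h{\left(y \right)} = \left(-197 + y\right) 2 y = 2 y \left(-197 + y\right)$)
$h{\left(- o{\left(12 \right)} \right)} c{\left(B \right)} = 2 \left(- 2 \cdot 12\right) \left(-197 - 2 \cdot 12\right) \sqrt{2} = 2 \left(\left(-1\right) 24\right) \left(-197 - 24\right) \sqrt{2} = 2 \left(-24\right) \left(-197 - 24\right) \sqrt{2} = 2 \left(-24\right) \left(-221\right) \sqrt{2} = 10608 \sqrt{2}$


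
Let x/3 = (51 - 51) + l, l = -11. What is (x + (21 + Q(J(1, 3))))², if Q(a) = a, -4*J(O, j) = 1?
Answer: 2401/16 ≈ 150.06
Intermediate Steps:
J(O, j) = -¼ (J(O, j) = -¼*1 = -¼)
x = -33 (x = 3*((51 - 51) - 11) = 3*(0 - 11) = 3*(-11) = -33)
(x + (21 + Q(J(1, 3))))² = (-33 + (21 - ¼))² = (-33 + 83/4)² = (-49/4)² = 2401/16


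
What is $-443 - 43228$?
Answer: $-43671$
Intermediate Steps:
$-443 - 43228 = -43671$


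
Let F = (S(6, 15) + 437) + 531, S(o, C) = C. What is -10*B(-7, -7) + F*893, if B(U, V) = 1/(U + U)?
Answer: 6144738/7 ≈ 8.7782e+5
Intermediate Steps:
B(U, V) = 1/(2*U)
F = 983 (F = (15 + 437) + 531 = 452 + 531 = 983)
-10*B(-7, -7) + F*893 = -5/(-7) + 983*893 = -5*(-1)/7 + 877819 = -10*(-1/14) + 877819 = 5/7 + 877819 = 6144738/7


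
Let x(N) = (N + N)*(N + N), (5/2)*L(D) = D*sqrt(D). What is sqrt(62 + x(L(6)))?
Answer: sqrt(5006)/5 ≈ 14.151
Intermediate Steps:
L(D) = 2*D**(3/2)/5 (L(D) = 2*(D*sqrt(D))/5 = 2*D**(3/2)/5)
x(N) = 4*N**2 (x(N) = (2*N)*(2*N) = 4*N**2)
sqrt(62 + x(L(6))) = sqrt(62 + 4*(2*6**(3/2)/5)**2) = sqrt(62 + 4*(2*(6*sqrt(6))/5)**2) = sqrt(62 + 4*(12*sqrt(6)/5)**2) = sqrt(62 + 4*(864/25)) = sqrt(62 + 3456/25) = sqrt(5006/25) = sqrt(5006)/5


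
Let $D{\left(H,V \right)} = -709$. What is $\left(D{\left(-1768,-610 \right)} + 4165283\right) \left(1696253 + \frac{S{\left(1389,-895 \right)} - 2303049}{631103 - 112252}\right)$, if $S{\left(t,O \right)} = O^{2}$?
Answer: $\frac{3665246005504078146}{518851} \approx 7.0642 \cdot 10^{12}$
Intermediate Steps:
$\left(D{\left(-1768,-610 \right)} + 4165283\right) \left(1696253 + \frac{S{\left(1389,-895 \right)} - 2303049}{631103 - 112252}\right) = \left(-709 + 4165283\right) \left(1696253 + \frac{\left(-895\right)^{2} - 2303049}{631103 - 112252}\right) = 4164574 \left(1696253 + \frac{801025 - 2303049}{518851}\right) = 4164574 \left(1696253 - \frac{1502024}{518851}\right) = 4164574 \cdot \frac{880101063279}{518851} = \frac{3665246005504078146}{518851}$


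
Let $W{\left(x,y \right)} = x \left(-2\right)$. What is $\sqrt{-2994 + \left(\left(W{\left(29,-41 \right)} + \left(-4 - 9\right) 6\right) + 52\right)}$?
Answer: $9 i \sqrt{38} \approx 55.48 i$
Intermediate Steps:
$W{\left(x,y \right)} = - 2 x$
$\sqrt{-2994 + \left(\left(W{\left(29,-41 \right)} + \left(-4 - 9\right) 6\right) + 52\right)} = \sqrt{-2994 + \left(\left(\left(-2\right) 29 + \left(-4 - 9\right) 6\right) + 52\right)} = \sqrt{-2994 + \left(\left(-58 - 78\right) + 52\right)} = \sqrt{-2994 + \left(-136 + 52\right)} = \sqrt{-2994 - 84} = \sqrt{-3078} = 9 i \sqrt{38}$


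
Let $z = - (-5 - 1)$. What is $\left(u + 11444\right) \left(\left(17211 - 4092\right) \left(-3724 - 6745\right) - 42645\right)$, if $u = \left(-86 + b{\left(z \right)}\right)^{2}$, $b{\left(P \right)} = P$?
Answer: $-2451506076864$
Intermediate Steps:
$z = 6$ ($z = - (-5 - 1) = \left(-1\right) \left(-6\right) = 6$)
$u = 6400$ ($u = \left(-86 + 6\right)^{2} = \left(-80\right)^{2} = 6400$)
$\left(u + 11444\right) \left(\left(17211 - 4092\right) \left(-3724 - 6745\right) - 42645\right) = \left(6400 + 11444\right) \left(\left(17211 - 4092\right) \left(-3724 - 6745\right) - 42645\right) = 17844 \left(13119 \left(-10469\right) - 42645\right) = 17844 \left(-137342811 - 42645\right) = 17844 \left(-137385456\right) = -2451506076864$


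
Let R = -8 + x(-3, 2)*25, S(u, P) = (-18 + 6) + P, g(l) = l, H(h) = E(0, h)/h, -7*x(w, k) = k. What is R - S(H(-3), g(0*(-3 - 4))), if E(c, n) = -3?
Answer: -22/7 ≈ -3.1429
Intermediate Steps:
x(w, k) = -k/7
H(h) = -3/h
S(u, P) = -12 + P
R = -106/7 (R = -8 - ⅐*2*25 = -8 - 2/7*25 = -8 - 50/7 = -106/7 ≈ -15.143)
R - S(H(-3), g(0*(-3 - 4))) = -106/7 - (-12 + 0*(-3 - 4)) = -106/7 - (-12 + 0*(-7)) = -106/7 - (-12 + 0) = -106/7 - 1*(-12) = -106/7 + 12 = -22/7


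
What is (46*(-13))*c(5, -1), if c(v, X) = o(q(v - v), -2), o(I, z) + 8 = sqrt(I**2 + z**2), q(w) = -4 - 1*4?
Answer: 4784 - 1196*sqrt(17) ≈ -147.23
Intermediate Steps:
q(w) = -8 (q(w) = -4 - 4 = -8)
o(I, z) = -8 + sqrt(I**2 + z**2)
c(v, X) = -8 + 2*sqrt(17) (c(v, X) = -8 + sqrt((-8)**2 + (-2)**2) = -8 + sqrt(64 + 4) = -8 + sqrt(68) = -8 + 2*sqrt(17))
(46*(-13))*c(5, -1) = (46*(-13))*(-8 + 2*sqrt(17)) = -598*(-8 + 2*sqrt(17)) = 4784 - 1196*sqrt(17)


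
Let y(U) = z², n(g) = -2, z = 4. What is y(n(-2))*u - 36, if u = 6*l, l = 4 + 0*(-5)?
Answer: 348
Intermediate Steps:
l = 4 (l = 4 + 0 = 4)
y(U) = 16 (y(U) = 4² = 16)
u = 24 (u = 6*4 = 24)
y(n(-2))*u - 36 = 16*24 - 36 = 384 - 36 = 348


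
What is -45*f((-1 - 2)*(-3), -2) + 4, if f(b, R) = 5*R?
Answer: 454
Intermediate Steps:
-45*f((-1 - 2)*(-3), -2) + 4 = -225*(-2) + 4 = -45*(-10) + 4 = 450 + 4 = 454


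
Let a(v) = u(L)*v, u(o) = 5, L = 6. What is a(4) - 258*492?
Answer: -126916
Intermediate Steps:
a(v) = 5*v
a(4) - 258*492 = 5*4 - 258*492 = 20 - 126936 = -126916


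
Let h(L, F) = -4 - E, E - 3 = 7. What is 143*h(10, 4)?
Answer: -2002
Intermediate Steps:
E = 10 (E = 3 + 7 = 10)
h(L, F) = -14 (h(L, F) = -4 - 1*10 = -4 - 10 = -14)
143*h(10, 4) = 143*(-14) = -2002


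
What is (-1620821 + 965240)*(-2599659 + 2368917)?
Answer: 151270071102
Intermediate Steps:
(-1620821 + 965240)*(-2599659 + 2368917) = -655581*(-230742) = 151270071102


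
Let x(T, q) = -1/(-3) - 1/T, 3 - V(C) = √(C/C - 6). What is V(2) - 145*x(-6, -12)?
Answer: -139/2 - I*√5 ≈ -69.5 - 2.2361*I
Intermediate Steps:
V(C) = 3 - I*√5 (V(C) = 3 - √(C/C - 6) = 3 - √(1 - 6) = 3 - √(-5) = 3 - I*√5)
x(T, q) = ⅓ - 1/T (x(T, q) = -1*(-⅓) - 1/T = ⅓ - 1/T)
V(2) - 145*x(-6, -12) = (3 - I*√5) - 145*(-3 - 6)/(3*(-6)) = (3 - I*√5) - 145*(-1)*(-9)/(3*6) = (3 - I*√5) - 145*½ = (3 - I*√5) - 145/2 = -139/2 - I*√5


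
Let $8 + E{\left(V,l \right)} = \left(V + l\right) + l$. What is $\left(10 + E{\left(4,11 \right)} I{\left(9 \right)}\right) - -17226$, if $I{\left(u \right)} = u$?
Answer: $17398$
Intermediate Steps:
$E{\left(V,l \right)} = -8 + V + 2 l$ ($E{\left(V,l \right)} = -8 + \left(\left(V + l\right) + l\right) = -8 + \left(V + 2 l\right) = -8 + V + 2 l$)
$\left(10 + E{\left(4,11 \right)} I{\left(9 \right)}\right) - -17226 = \left(10 + \left(-8 + 4 + 2 \cdot 11\right) 9\right) - -17226 = \left(10 + \left(-8 + 4 + 22\right) 9\right) + 17226 = \left(10 + 18 \cdot 9\right) + 17226 = \left(10 + 162\right) + 17226 = 172 + 17226 = 17398$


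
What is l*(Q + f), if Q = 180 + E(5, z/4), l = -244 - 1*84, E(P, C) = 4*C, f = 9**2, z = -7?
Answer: -83312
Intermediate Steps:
f = 81
l = -328 (l = -244 - 84 = -328)
Q = 173 (Q = 180 + 4*(-7/4) = 180 - 7 = 173)
l*(Q + f) = -328*(173 + 81) = -328*254 = -83312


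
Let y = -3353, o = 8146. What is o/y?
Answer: -8146/3353 ≈ -2.4295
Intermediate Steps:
o/y = 8146/(-3353) = 8146*(-1/3353) = -8146/3353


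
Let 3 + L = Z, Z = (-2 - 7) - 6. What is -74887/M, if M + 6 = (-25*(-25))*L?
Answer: 74887/11256 ≈ 6.6531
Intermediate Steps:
Z = -15 (Z = -9 - 6 = -15)
L = -18 (L = -3 - 15 = -18)
M = -11256 (M = -6 - 25*(-25)*(-18) = -6 + 625*(-18) = -6 - 11250 = -11256)
-74887/M = -74887/(-11256) = -74887*(-1/11256) = 74887/11256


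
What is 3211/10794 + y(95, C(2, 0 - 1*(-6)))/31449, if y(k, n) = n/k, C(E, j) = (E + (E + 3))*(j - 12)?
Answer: 3197635619/10749582690 ≈ 0.29747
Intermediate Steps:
C(E, j) = (-12 + j)*(3 + 2*E) (C(E, j) = (E + (3 + E))*(-12 + j) = (3 + 2*E)*(-12 + j) = (-12 + j)*(3 + 2*E))
3211/10794 + y(95, C(2, 0 - 1*(-6)))/31449 = 3211/10794 + ((-36 - 24*2 + 3*(0 - 1*(-6)) + 2*2*(0 - 1*(-6)))/95)/31449 = 3211*(1/10794) + ((-36 - 48 + 3*(0 + 6) + 2*2*(0 + 6))*(1/95))*(1/31449) = 3211/10794 + ((-36 - 48 + 3*6 + 2*2*6)*(1/95))*(1/31449) = 3211/10794 + ((-36 - 48 + 18 + 24)*(1/95))*(1/31449) = 3211/10794 - 42*1/95*(1/31449) = 3211/10794 - 42/95*1/31449 = 3211/10794 - 14/995885 = 3197635619/10749582690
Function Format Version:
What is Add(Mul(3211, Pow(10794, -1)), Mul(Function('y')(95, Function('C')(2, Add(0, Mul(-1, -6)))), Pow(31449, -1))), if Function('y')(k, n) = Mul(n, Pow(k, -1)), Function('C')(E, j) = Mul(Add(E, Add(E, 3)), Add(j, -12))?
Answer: Rational(3197635619, 10749582690) ≈ 0.29747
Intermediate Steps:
Function('C')(E, j) = Mul(Add(-12, j), Add(3, Mul(2, E))) (Function('C')(E, j) = Mul(Add(E, Add(3, E)), Add(-12, j)) = Mul(Add(3, Mul(2, E)), Add(-12, j)) = Mul(Add(-12, j), Add(3, Mul(2, E))))
Add(Mul(3211, Pow(10794, -1)), Mul(Function('y')(95, Function('C')(2, Add(0, Mul(-1, -6)))), Pow(31449, -1))) = Add(Mul(3211, Pow(10794, -1)), Mul(Mul(Add(-36, Mul(-24, 2), Mul(3, Add(0, Mul(-1, -6))), Mul(2, 2, Add(0, Mul(-1, -6)))), Pow(95, -1)), Pow(31449, -1))) = Add(Mul(3211, Rational(1, 10794)), Mul(Mul(Add(-36, -48, Mul(3, Add(0, 6)), Mul(2, 2, Add(0, 6))), Rational(1, 95)), Rational(1, 31449))) = Add(Rational(3211, 10794), Mul(Mul(Add(-36, -48, Mul(3, 6), Mul(2, 2, 6)), Rational(1, 95)), Rational(1, 31449))) = Add(Rational(3211, 10794), Mul(Mul(Add(-36, -48, 18, 24), Rational(1, 95)), Rational(1, 31449))) = Add(Rational(3211, 10794), Mul(Mul(-42, Rational(1, 95)), Rational(1, 31449))) = Add(Rational(3211, 10794), Mul(Rational(-42, 95), Rational(1, 31449))) = Add(Rational(3211, 10794), Rational(-14, 995885)) = Rational(3197635619, 10749582690)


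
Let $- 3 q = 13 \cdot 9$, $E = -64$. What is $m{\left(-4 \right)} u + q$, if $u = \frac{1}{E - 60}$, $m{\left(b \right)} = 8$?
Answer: $- \frac{1211}{31} \approx -39.065$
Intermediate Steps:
$q = -39$ ($q = - \frac{13 \cdot 9}{3} = \left(- \frac{1}{3}\right) 117 = -39$)
$u = - \frac{1}{124}$ ($u = \frac{1}{-64 - 60} = \frac{1}{-124} = - \frac{1}{124} \approx -0.0080645$)
$m{\left(-4 \right)} u + q = 8 \left(- \frac{1}{124}\right) - 39 = - \frac{2}{31} - 39 = - \frac{1211}{31}$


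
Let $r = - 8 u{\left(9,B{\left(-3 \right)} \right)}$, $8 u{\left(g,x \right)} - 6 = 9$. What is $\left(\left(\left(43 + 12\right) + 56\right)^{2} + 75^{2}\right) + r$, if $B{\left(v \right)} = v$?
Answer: $17931$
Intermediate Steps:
$u{\left(g,x \right)} = \frac{15}{8}$ ($u{\left(g,x \right)} = \frac{3}{4} + \frac{1}{8} \cdot 9 = \frac{3}{4} + \frac{9}{8} = \frac{15}{8}$)
$r = -15$ ($r = \left(-8\right) \frac{15}{8} = -15$)
$\left(\left(\left(43 + 12\right) + 56\right)^{2} + 75^{2}\right) + r = \left(\left(\left(43 + 12\right) + 56\right)^{2} + 75^{2}\right) - 15 = \left(\left(55 + 56\right)^{2} + 5625\right) - 15 = \left(111^{2} + 5625\right) - 15 = \left(12321 + 5625\right) - 15 = 17946 - 15 = 17931$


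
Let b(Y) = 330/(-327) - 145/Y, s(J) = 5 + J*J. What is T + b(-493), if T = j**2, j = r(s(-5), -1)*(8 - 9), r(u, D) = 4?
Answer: 28323/1853 ≈ 15.285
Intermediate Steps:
s(J) = 5 + J**2
j = -4 (j = 4*(8 - 9) = 4*(-1) = -4)
T = 16 (T = (-4)**2 = 16)
b(Y) = -110/109 - 145/Y (b(Y) = 330*(-1/327) - 145/Y = -110/109 - 145/Y)
T + b(-493) = 16 + (-110/109 - 145/(-493)) = 16 + (-110/109 - 145*(-1/493)) = 16 + (-110/109 + 5/17) = 16 - 1325/1853 = 28323/1853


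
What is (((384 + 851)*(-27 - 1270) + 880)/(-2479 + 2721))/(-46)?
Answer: 69605/484 ≈ 143.81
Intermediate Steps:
(((384 + 851)*(-27 - 1270) + 880)/(-2479 + 2721))/(-46) = ((1235*(-1297) + 880)/242)*(-1/46) = ((-1601795 + 880)*(1/242))*(-1/46) = -1600915*1/242*(-1/46) = -1600915/242*(-1/46) = 69605/484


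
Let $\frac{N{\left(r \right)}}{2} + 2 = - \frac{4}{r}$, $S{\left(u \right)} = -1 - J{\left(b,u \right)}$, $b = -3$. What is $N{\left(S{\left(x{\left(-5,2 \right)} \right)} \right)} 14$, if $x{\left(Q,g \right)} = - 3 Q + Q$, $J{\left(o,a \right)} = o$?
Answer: $-112$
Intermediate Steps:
$x{\left(Q,g \right)} = - 2 Q$
$S{\left(u \right)} = 2$ ($S{\left(u \right)} = -1 - -3 = -1 + 3 = 2$)
$N{\left(r \right)} = -4 - \frac{8}{r}$ ($N{\left(r \right)} = -4 + 2 \left(- \frac{4}{r}\right) = -4 - \frac{8}{r}$)
$N{\left(S{\left(x{\left(-5,2 \right)} \right)} \right)} 14 = \left(-4 - \frac{8}{2}\right) 14 = \left(-4 - 4\right) 14 = \left(-8\right) 14 = -112$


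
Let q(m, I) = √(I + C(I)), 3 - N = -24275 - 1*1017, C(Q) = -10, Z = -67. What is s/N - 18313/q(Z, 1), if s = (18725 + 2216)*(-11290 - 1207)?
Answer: -261699677/25295 + 18313*I/3 ≈ -10346.0 + 6104.3*I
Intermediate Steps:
N = 25295 (N = 3 - (-24275 - 1*1017) = 3 - (-24275 - 1017) = 3 - 1*(-25292) = 3 + 25292 = 25295)
q(m, I) = √(-10 + I) (q(m, I) = √(I - 10) = √(-10 + I))
s = -261699677 (s = 20941*(-12497) = -261699677)
s/N - 18313/q(Z, 1) = -261699677/25295 - 18313/√(-10 + 1) = -261699677*1/25295 - 18313*(-I/3) = -261699677/25295 - 18313*(-I/3) = -261699677/25295 - (-18313)*I/3 = -261699677/25295 + 18313*I/3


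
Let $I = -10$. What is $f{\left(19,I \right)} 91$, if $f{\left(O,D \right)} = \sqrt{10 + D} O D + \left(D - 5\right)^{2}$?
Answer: $20475$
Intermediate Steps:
$f{\left(O,D \right)} = \left(-5 + D\right)^{2} + D O \sqrt{10 + D}$ ($f{\left(O,D \right)} = O \sqrt{10 + D} D + \left(-5 + D\right)^{2} = D O \sqrt{10 + D} + \left(-5 + D\right)^{2} = \left(-5 + D\right)^{2} + D O \sqrt{10 + D}$)
$f{\left(19,I \right)} 91 = \left(\left(-5 - 10\right)^{2} - 190 \sqrt{10 - 10}\right) 91 = \left(\left(-15\right)^{2} - 190 \sqrt{0}\right) 91 = \left(225 - 190 \cdot 0\right) 91 = \left(225 + 0\right) 91 = 225 \cdot 91 = 20475$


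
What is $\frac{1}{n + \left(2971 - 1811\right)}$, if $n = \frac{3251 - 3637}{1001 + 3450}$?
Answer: $\frac{4451}{5162774} \approx 0.00086213$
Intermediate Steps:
$n = - \frac{386}{4451} \approx -0.086722$
$\frac{1}{n + \left(2971 - 1811\right)} = \frac{1}{- \frac{386}{4451} + \left(2971 - 1811\right)} = \frac{1}{- \frac{386}{4451} + 1160} = \frac{1}{\frac{5162774}{4451}} = \frac{4451}{5162774}$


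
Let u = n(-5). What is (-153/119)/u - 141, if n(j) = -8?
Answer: -7887/56 ≈ -140.84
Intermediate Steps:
u = -8
(-153/119)/u - 141 = -153/119/(-8) - 141 = -153*1/119*(-⅛) - 141 = -9/7*(-⅛) - 141 = 9/56 - 141 = -7887/56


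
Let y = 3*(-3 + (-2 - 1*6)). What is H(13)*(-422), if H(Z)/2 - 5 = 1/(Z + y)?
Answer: -20889/5 ≈ -4177.8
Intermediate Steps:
y = -33 (y = 3*(-3 + (-2 - 6)) = 3*(-3 - 8) = 3*(-11) = -33)
H(Z) = 10 + 2/(-33 + Z) (H(Z) = 10 + 2/(Z - 33) = 10 + 2/(-33 + Z))
H(13)*(-422) = (2*(-164 + 5*13)/(-33 + 13))*(-422) = (2*(-164 + 65)/(-20))*(-422) = (2*(-1/20)*(-99))*(-422) = (99/10)*(-422) = -20889/5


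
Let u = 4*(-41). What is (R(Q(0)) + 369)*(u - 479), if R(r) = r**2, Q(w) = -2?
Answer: -239839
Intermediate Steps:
u = -164
(R(Q(0)) + 369)*(u - 479) = ((-2)**2 + 369)*(-164 - 479) = (4 + 369)*(-643) = 373*(-643) = -239839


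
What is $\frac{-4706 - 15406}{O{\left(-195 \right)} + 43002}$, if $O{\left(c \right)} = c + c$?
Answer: $- \frac{1676}{3551} \approx -0.47198$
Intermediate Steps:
$O{\left(c \right)} = 2 c$
$\frac{-4706 - 15406}{O{\left(-195 \right)} + 43002} = \frac{-4706 - 15406}{2 \left(-195\right) + 43002} = - \frac{20112}{-390 + 43002} = - \frac{20112}{42612} = \left(-20112\right) \frac{1}{42612} = - \frac{1676}{3551}$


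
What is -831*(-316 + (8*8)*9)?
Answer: -216060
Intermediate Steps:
-831*(-316 + (8*8)*9) = -831*(-316 + 64*9) = -831*(-316 + 576) = -831*260 = -216060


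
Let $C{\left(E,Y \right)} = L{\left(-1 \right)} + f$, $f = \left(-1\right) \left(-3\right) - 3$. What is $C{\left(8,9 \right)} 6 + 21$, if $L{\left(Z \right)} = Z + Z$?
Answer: $9$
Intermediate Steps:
$L{\left(Z \right)} = 2 Z$
$f = 0$ ($f = 3 - 3 = 0$)
$C{\left(E,Y \right)} = -2$ ($C{\left(E,Y \right)} = 2 \left(-1\right) + 0 = -2 + 0 = -2$)
$C{\left(8,9 \right)} 6 + 21 = \left(-2\right) 6 + 21 = -12 + 21 = 9$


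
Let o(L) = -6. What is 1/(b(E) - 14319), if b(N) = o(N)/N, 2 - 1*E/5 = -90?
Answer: -230/3293373 ≈ -6.9837e-5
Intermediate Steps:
E = 460 (E = 10 - 5*(-90) = 10 + 450 = 460)
b(N) = -6/N
1/(b(E) - 14319) = 1/(-6/460 - 14319) = 1/(-6*1/460 - 14319) = 1/(-3/230 - 14319) = 1/(-3293373/230) = -230/3293373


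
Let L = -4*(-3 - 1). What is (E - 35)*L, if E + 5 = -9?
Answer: -784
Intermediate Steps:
E = -14 (E = -5 - 9 = -14)
L = 16 (L = -4*(-4) = 16)
(E - 35)*L = (-14 - 35)*16 = -49*16 = -784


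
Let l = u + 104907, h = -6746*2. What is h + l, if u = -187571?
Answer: -96156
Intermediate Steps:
h = -13492
l = -82664 (l = -187571 + 104907 = -82664)
h + l = -13492 - 82664 = -96156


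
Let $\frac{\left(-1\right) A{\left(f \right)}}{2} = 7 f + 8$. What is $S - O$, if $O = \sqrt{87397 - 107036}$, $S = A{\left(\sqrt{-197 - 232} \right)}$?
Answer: $-16 - i \sqrt{19639} - 14 i \sqrt{429} \approx -16.0 - 430.11 i$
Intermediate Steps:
$A{\left(f \right)} = -16 - 14 f$ ($A{\left(f \right)} = - 2 \left(7 f + 8\right) = - 2 \left(8 + 7 f\right) = -16 - 14 f$)
$S = -16 - 14 i \sqrt{429}$ ($S = -16 - 14 \sqrt{-197 - 232} = -16 - 14 \sqrt{-429} = -16 - 14 i \sqrt{429} \approx -16.0 - 289.97 i$)
$O = i \sqrt{19639}$ ($O = \sqrt{-19639} = i \sqrt{19639} \approx 140.14 i$)
$S - O = \left(-16 - 14 i \sqrt{429}\right) - i \sqrt{19639} = -16 - i \sqrt{19639} - 14 i \sqrt{429}$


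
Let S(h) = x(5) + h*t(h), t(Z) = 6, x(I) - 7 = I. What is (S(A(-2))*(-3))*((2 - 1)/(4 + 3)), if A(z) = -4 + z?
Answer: 72/7 ≈ 10.286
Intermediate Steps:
x(I) = 7 + I
S(h) = 12 + 6*h (S(h) = (7 + 5) + h*6 = 12 + 6*h)
(S(A(-2))*(-3))*((2 - 1)/(4 + 3)) = ((12 + 6*(-4 - 2))*(-3))*((2 - 1)/(4 + 3)) = ((12 + 6*(-6))*(-3))*(1/7) = ((12 - 36)*(-3))*(1*(⅐)) = -24*(-3)*(⅐) = 72*(⅐) = 72/7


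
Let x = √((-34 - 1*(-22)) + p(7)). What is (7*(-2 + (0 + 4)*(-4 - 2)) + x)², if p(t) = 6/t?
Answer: (1274 - I*√546)²/49 ≈ 33113.0 - 1215.1*I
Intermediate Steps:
x = I*√546/7 (x = √((-34 - 1*(-22)) + 6/7) = √((-34 + 22) + 6*(⅐)) = √(-12 + 6/7) = √(-78/7) = I*√546/7 ≈ 3.3381*I)
(7*(-2 + (0 + 4)*(-4 - 2)) + x)² = (7*(-2 + (0 + 4)*(-4 - 2)) + I*√546/7)² = (7*(-2 + 4*(-6)) + I*√546/7)² = (7*(-2 - 24) + I*√546/7)² = (7*(-26) + I*√546/7)² = (-182 + I*√546/7)²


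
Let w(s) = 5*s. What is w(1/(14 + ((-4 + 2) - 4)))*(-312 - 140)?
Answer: -565/2 ≈ -282.50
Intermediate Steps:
w(1/(14 + ((-4 + 2) - 4)))*(-312 - 140) = (5/(14 + ((-4 + 2) - 4)))*(-312 - 140) = (5/(14 + (-2 - 4)))*(-452) = (5/(14 - 6))*(-452) = (5/8)*(-452) = -565/2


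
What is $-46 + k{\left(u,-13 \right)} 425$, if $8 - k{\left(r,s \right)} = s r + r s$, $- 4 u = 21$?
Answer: $- \frac{109317}{2} \approx -54659.0$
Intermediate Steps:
$u = - \frac{21}{4}$ ($u = \left(- \frac{1}{4}\right) 21 = - \frac{21}{4} \approx -5.25$)
$k{\left(r,s \right)} = 8 - 2 r s$ ($k{\left(r,s \right)} = 8 - \left(s r + r s\right) = 8 - \left(r s + r s\right) = 8 - 2 r s$)
$-46 + k{\left(u,-13 \right)} 425 = -46 + \left(8 - \left(- \frac{21}{2}\right) \left(-13\right)\right) 425 = -46 + \left(8 - \frac{273}{2}\right) 425 = -46 - \frac{109225}{2} = - \frac{109317}{2}$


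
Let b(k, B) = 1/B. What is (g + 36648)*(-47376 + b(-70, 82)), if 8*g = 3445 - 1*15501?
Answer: -136516846171/82 ≈ -1.6648e+9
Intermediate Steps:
g = -1507 (g = (3445 - 1*15501)/8 = (3445 - 15501)/8 = (1/8)*(-12056) = -1507)
(g + 36648)*(-47376 + b(-70, 82)) = (-1507 + 36648)*(-47376 + 1/82) = 35141*(-47376 + 1/82) = 35141*(-3884831/82) = -136516846171/82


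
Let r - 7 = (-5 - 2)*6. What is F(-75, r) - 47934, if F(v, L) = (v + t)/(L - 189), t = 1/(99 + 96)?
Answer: -65429453/1365 ≈ -47934.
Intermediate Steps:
r = -35 (r = 7 + (-5 - 2)*6 = 7 - 7*6 = 7 - 42 = -35)
t = 1/195 ≈ 0.0051282
F(v, L) = (1/195 + v)/(-189 + L) (F(v, L) = (v + 1/195)/(L - 189) = (1/195 + v)/(-189 + L))
F(-75, r) - 47934 = (1/195 - 75)/(-189 - 35) - 47934 = -14624/195/(-224) - 47934 = -1/224*(-14624/195) - 47934 = 457/1365 - 47934 = -65429453/1365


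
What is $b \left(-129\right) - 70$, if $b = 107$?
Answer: $-13873$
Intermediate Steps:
$b \left(-129\right) - 70 = 107 \left(-129\right) - 70 = -13803 - 70 = -13873$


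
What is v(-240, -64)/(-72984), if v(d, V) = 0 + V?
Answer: 8/9123 ≈ 0.00087690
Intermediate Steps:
v(d, V) = V
v(-240, -64)/(-72984) = -64/(-72984) = -64*(-1/72984) = 8/9123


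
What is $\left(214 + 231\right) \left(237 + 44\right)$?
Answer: $125045$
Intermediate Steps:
$\left(214 + 231\right) \left(237 + 44\right) = 445 \cdot 281 = 125045$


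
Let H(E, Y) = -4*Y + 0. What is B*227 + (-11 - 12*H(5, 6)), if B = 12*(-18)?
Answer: -48755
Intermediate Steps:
H(E, Y) = -4*Y
B = -216
B*227 + (-11 - 12*H(5, 6)) = -216*227 + (-11 - (-48)*6) = -49032 + (-11 - 12*(-24)) = -49032 + (-11 + 288) = -49032 + 277 = -48755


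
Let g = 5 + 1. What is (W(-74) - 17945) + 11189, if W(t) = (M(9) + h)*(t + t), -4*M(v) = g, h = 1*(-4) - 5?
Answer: -5202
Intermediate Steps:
g = 6
h = -9 (h = -4 - 5 = -9)
M(v) = -3/2 (M(v) = -¼*6 = -3/2)
W(t) = -21*t (W(t) = (-3/2 - 9)*(t + t) = -21*t)
(W(-74) - 17945) + 11189 = (-21*(-74) - 17945) + 11189 = (1554 - 17945) + 11189 = -16391 + 11189 = -5202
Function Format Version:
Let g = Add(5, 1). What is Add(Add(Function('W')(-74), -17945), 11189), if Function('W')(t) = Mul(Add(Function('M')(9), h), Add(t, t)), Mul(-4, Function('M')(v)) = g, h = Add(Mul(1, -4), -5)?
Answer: -5202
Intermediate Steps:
g = 6
h = -9 (h = Add(-4, -5) = -9)
Function('M')(v) = Rational(-3, 2) (Function('M')(v) = Mul(Rational(-1, 4), 6) = Rational(-3, 2))
Function('W')(t) = Mul(-21, t) (Function('W')(t) = Mul(Add(Rational(-3, 2), -9), Add(t, t)) = Mul(Rational(-21, 2), Mul(2, t)) = Mul(-21, t))
Add(Add(Function('W')(-74), -17945), 11189) = Add(Add(Mul(-21, -74), -17945), 11189) = Add(Add(1554, -17945), 11189) = Add(-16391, 11189) = -5202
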